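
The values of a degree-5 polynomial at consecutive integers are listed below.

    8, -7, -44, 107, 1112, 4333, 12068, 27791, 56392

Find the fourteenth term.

693077

First differences: -15  -37  151  1005  3221  7735  15723  28601
Second differences: -22  188  854  2216  4514  7988  12878
Third differences: 210  666  1362  2298  3474  4890
Fourth differences: 456  696  936  1176  1416
Fifth differences: 240  240  240  240
Constant fifth difference = 240, so extend:
1416 + 240 = 1656;  4890 + 1656 = 6546;  12878 + 6546 = 19424;  28601 + 19424 = 48025;  56392 + 48025 = 104417
1656 + 240 = 1896;  6546 + 1896 = 8442;  19424 + 8442 = 27866;  48025 + 27866 = 75891;  104417 + 75891 = 180308
1896 + 240 = 2136;  8442 + 2136 = 10578;  27866 + 10578 = 38444;  75891 + 38444 = 114335;  180308 + 114335 = 294643
2136 + 240 = 2376;  10578 + 2376 = 12954;  38444 + 12954 = 51398;  114335 + 51398 = 165733;  294643 + 165733 = 460376
2376 + 240 = 2616;  12954 + 2616 = 15570;  51398 + 15570 = 66968;  165733 + 66968 = 232701;  460376 + 232701 = 693077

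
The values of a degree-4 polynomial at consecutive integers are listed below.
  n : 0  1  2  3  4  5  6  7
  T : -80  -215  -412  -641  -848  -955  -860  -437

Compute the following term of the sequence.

464

First differences: -135, -197, -229, -207, -107, 95, 423
Second differences: -62, -32, 22, 100, 202, 328
Third differences: 30, 54, 78, 102, 126
Fourth differences: 24, 24, 24, 24
Constant fourth difference = 24, so extend:
126 + 24 = 150;  328 + 150 = 478;  423 + 478 = 901;  -437 + 901 = 464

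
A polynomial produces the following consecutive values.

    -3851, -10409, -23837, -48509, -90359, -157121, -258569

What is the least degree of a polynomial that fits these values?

Δ: -6558, -13428, -24672, -41850, -66762, -101448
Δ²: -6870, -11244, -17178, -24912, -34686
Δ³: -4374, -5934, -7734, -9774
Δ⁴: -1560, -1800, -2040
Δ⁵: -240, -240
The fifth differences are constant, so the polynomial has degree 5.

5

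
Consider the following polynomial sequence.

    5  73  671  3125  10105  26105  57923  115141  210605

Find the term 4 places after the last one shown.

68, 598, 2454, 6980, 16000, 31818, 57218, 95464
530, 1856, 4526, 9020, 15818, 25400, 38246
1326, 2670, 4494, 6798, 9582, 12846
1344, 1824, 2304, 2784, 3264
480, 480, 480, 480
The fifth differences are constant (480).
3264 + 480 = 3744;  12846 + 3744 = 16590;  38246 + 16590 = 54836;  95464 + 54836 = 150300;  210605 + 150300 = 360905
3744 + 480 = 4224;  16590 + 4224 = 20814;  54836 + 20814 = 75650;  150300 + 75650 = 225950;  360905 + 225950 = 586855
4224 + 480 = 4704;  20814 + 4704 = 25518;  75650 + 25518 = 101168;  225950 + 101168 = 327118;  586855 + 327118 = 913973
4704 + 480 = 5184;  25518 + 5184 = 30702;  101168 + 30702 = 131870;  327118 + 131870 = 458988;  913973 + 458988 = 1372961

1372961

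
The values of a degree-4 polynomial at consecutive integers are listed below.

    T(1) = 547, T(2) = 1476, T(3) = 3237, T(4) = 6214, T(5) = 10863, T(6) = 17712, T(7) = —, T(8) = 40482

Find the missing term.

Using the first 6 terms:
First differences: 929  1761  2977  4649  6849
Second differences: 832  1216  1672  2200
Third differences: 384  456  528
Fourth differences: 72  72
Constant fourth difference = 72.
Extend forward: 528 + 72 = 600;  2200 + 600 = 2800;  6849 + 2800 = 9649;  17712 + 9649 = 27361

27361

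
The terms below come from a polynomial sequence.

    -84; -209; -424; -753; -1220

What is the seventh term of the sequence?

D1: -125 , -215 , -329 , -467
D2: -90 , -114 , -138
D3: -24 , -24
Third differences constant at -24.
-138 − 24 = -162;  -467 − 162 = -629;  -1220 − 629 = -1849
-162 − 24 = -186;  -629 − 186 = -815;  -1849 − 815 = -2664

-2664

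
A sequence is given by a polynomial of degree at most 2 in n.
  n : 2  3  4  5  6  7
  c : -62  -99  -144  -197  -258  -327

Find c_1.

-33

First differences: -37, -45, -53, -61, -69
Second differences: -8, -8, -8, -8
The second differences are constant at -8.
Work back: -37 + 8 = -29;  -62 + 29 = -33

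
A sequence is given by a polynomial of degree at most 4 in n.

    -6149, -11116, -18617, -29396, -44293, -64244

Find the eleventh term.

First differences: -4967  -7501  -10779  -14897  -19951
Second differences: -2534  -3278  -4118  -5054
Third differences: -744  -840  -936
Fourth differences: -96  -96
The fourth differences are constant (-96).
-936 − 96 = -1032;  -5054 − 1032 = -6086;  -19951 − 6086 = -26037;  -64244 − 26037 = -90281
-1032 − 96 = -1128;  -6086 − 1128 = -7214;  -26037 − 7214 = -33251;  -90281 − 33251 = -123532
-1128 − 96 = -1224;  -7214 − 1224 = -8438;  -33251 − 8438 = -41689;  -123532 − 41689 = -165221
-1224 − 96 = -1320;  -8438 − 1320 = -9758;  -41689 − 9758 = -51447;  -165221 − 51447 = -216668
-1320 − 96 = -1416;  -9758 − 1416 = -11174;  -51447 − 11174 = -62621;  -216668 − 62621 = -279289

-279289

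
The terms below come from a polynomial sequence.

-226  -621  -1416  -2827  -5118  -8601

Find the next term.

-13636

-395, -795, -1411, -2291, -3483
-400, -616, -880, -1192
-216, -264, -312
-48, -48
Constant fourth difference = -48, so extend:
-312 − 48 = -360;  -1192 − 360 = -1552;  -3483 − 1552 = -5035;  -8601 − 5035 = -13636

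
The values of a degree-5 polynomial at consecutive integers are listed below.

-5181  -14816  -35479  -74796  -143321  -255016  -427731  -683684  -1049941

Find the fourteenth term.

-9635 , -20663 , -39317 , -68525 , -111695 , -172715 , -255953 , -366257
-11028 , -18654 , -29208 , -43170 , -61020 , -83238 , -110304
-7626 , -10554 , -13962 , -17850 , -22218 , -27066
-2928 , -3408 , -3888 , -4368 , -4848
-480 , -480 , -480 , -480
The fifth differences are constant (-480).
-4848 − 480 = -5328;  -27066 − 5328 = -32394;  -110304 − 32394 = -142698;  -366257 − 142698 = -508955;  -1049941 − 508955 = -1558896
-5328 − 480 = -5808;  -32394 − 5808 = -38202;  -142698 − 38202 = -180900;  -508955 − 180900 = -689855;  -1558896 − 689855 = -2248751
-5808 − 480 = -6288;  -38202 − 6288 = -44490;  -180900 − 44490 = -225390;  -689855 − 225390 = -915245;  -2248751 − 915245 = -3163996
-6288 − 480 = -6768;  -44490 − 6768 = -51258;  -225390 − 51258 = -276648;  -915245 − 276648 = -1191893;  -3163996 − 1191893 = -4355889
-6768 − 480 = -7248;  -51258 − 7248 = -58506;  -276648 − 58506 = -335154;  -1191893 − 335154 = -1527047;  -4355889 − 1527047 = -5882936

-5882936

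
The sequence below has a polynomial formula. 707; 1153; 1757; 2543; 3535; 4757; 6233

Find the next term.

446  604  786  992  1222  1476
158  182  206  230  254
24  24  24  24
Third differences constant at 24.
254 + 24 = 278;  1476 + 278 = 1754;  6233 + 1754 = 7987

7987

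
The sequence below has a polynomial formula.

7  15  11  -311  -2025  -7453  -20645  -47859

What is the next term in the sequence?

D1: 8  -4  -322  -1714  -5428  -13192  -27214
D2: -12  -318  -1392  -3714  -7764  -14022
D3: -306  -1074  -2322  -4050  -6258
D4: -768  -1248  -1728  -2208
D5: -480  -480  -480
Constant fifth difference = -480, so extend:
-2208 − 480 = -2688;  -6258 − 2688 = -8946;  -14022 − 8946 = -22968;  -27214 − 22968 = -50182;  -47859 − 50182 = -98041

-98041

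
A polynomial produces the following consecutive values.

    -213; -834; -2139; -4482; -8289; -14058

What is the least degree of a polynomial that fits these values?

Δ: -621, -1305, -2343, -3807, -5769
Δ²: -684, -1038, -1464, -1962
Δ³: -354, -426, -498
Δ⁴: -72, -72
The fourth differences are constant, so the polynomial has degree 4.

4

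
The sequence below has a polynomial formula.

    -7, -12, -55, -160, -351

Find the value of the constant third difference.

First differences: -5, -43, -105, -191
Second differences: -38, -62, -86
Third differences: -24, -24

-24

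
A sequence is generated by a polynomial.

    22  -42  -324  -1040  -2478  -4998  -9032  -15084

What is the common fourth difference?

-72

Δ: -64, -282, -716, -1438, -2520, -4034, -6052
Δ²: -218, -434, -722, -1082, -1514, -2018
Δ³: -216, -288, -360, -432, -504
Δ⁴: -72, -72, -72, -72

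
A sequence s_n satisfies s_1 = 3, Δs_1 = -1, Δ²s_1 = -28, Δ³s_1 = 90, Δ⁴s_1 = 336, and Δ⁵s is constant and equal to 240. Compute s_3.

-27

Build the table forward from the leading diagonal:
Fifth differences: 240, 240, 240
Fourth differences: 336, 576, 816
Third differences: 90, 426, 1002
Second differences: -28, 62, 488
First differences: -1, -29, 33
s: 3, 2, -27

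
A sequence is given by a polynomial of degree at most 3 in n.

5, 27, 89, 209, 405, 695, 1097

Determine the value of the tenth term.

3155

First differences: 22, 62, 120, 196, 290, 402
Second differences: 40, 58, 76, 94, 112
Third differences: 18, 18, 18, 18
Constant third difference = 18, so extend:
112 + 18 = 130;  402 + 130 = 532;  1097 + 532 = 1629
130 + 18 = 148;  532 + 148 = 680;  1629 + 680 = 2309
148 + 18 = 166;  680 + 166 = 846;  2309 + 846 = 3155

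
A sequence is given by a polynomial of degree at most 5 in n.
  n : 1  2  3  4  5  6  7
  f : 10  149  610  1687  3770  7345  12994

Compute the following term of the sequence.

First differences: 139  461  1077  2083  3575  5649
Second differences: 322  616  1006  1492  2074
Third differences: 294  390  486  582
Fourth differences: 96  96  96
The fourth differences are constant (96).
582 + 96 = 678;  2074 + 678 = 2752;  5649 + 2752 = 8401;  12994 + 8401 = 21395

21395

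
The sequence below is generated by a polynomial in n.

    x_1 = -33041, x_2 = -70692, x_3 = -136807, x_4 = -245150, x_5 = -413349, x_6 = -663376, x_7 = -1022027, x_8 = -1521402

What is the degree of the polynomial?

5

Δ: -37651, -66115, -108343, -168199, -250027, -358651, -499375
Δ²: -28464, -42228, -59856, -81828, -108624, -140724
Δ³: -13764, -17628, -21972, -26796, -32100
Δ⁴: -3864, -4344, -4824, -5304
Δ⁵: -480, -480, -480
The fifth differences are constant, so the polynomial has degree 5.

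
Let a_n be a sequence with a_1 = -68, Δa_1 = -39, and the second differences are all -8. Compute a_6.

Build the table forward from the leading diagonal:
Second differences: -8  -8  -8  -8  -8  -8
First differences: -39  -47  -55  -63  -71  -79
a: -68  -107  -154  -209  -272  -343

-343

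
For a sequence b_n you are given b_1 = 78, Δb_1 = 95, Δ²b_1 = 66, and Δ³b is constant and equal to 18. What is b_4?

Build the table forward from the leading diagonal:
D3: 18  18  18  18
D2: 66  84  102  120
D1: 95  161  245  347
b: 78  173  334  579

579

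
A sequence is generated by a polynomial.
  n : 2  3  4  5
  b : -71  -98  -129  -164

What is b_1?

Δ: -27, -31, -35
Δ²: -4, -4
The second differences are constant at -4.
Work back: -27 + 4 = -23;  -71 + 23 = -48

-48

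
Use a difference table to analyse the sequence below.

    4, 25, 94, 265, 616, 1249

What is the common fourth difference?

First differences: 21, 69, 171, 351, 633
Second differences: 48, 102, 180, 282
Third differences: 54, 78, 102
Fourth differences: 24, 24

24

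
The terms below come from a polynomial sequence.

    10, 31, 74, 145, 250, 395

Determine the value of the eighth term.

829

Δ: 21, 43, 71, 105, 145
Δ²: 22, 28, 34, 40
Δ³: 6, 6, 6
Third differences constant at 6.
40 + 6 = 46;  145 + 46 = 191;  395 + 191 = 586
46 + 6 = 52;  191 + 52 = 243;  586 + 243 = 829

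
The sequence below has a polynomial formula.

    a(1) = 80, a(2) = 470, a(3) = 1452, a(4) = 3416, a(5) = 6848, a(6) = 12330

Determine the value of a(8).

32252

Δ: 390, 982, 1964, 3432, 5482
Δ²: 592, 982, 1468, 2050
Δ³: 390, 486, 582
Δ⁴: 96, 96
The fourth differences are constant (96).
582 + 96 = 678;  2050 + 678 = 2728;  5482 + 2728 = 8210;  12330 + 8210 = 20540
678 + 96 = 774;  2728 + 774 = 3502;  8210 + 3502 = 11712;  20540 + 11712 = 32252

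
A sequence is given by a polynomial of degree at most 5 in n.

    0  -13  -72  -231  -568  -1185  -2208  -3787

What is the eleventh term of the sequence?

-13720

First differences: -13  -59  -159  -337  -617  -1023  -1579
Second differences: -46  -100  -178  -280  -406  -556
Third differences: -54  -78  -102  -126  -150
Fourth differences: -24  -24  -24  -24
Constant fourth difference = -24, so extend:
-150 − 24 = -174;  -556 − 174 = -730;  -1579 − 730 = -2309;  -3787 − 2309 = -6096
-174 − 24 = -198;  -730 − 198 = -928;  -2309 − 928 = -3237;  -6096 − 3237 = -9333
-198 − 24 = -222;  -928 − 222 = -1150;  -3237 − 1150 = -4387;  -9333 − 4387 = -13720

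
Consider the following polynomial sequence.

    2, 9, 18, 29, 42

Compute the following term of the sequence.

57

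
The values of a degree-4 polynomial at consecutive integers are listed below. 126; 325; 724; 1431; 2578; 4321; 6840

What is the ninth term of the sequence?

15046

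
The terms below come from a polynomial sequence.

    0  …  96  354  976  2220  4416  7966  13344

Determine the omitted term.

Using the last 7 terms:
258  622  1244  2196  3550  5378
364  622  952  1354  1828
258  330  402  474
72  72  72
Constant fourth difference = 72.
Extend backward: 258 − 72 = 186;  364 − 186 = 178;  258 − 178 = 80;  96 − 80 = 16

16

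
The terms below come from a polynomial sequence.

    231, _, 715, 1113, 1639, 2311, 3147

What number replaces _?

427

Using the last 5 terms:
D1: 398, 526, 672, 836
D2: 128, 146, 164
D3: 18, 18
Constant third difference = 18.
Extend backward: 128 − 18 = 110;  398 − 110 = 288;  715 − 288 = 427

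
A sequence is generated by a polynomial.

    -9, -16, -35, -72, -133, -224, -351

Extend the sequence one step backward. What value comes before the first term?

-8

Δ: -7  -19  -37  -61  -91  -127
Δ²: -12  -18  -24  -30  -36
Δ³: -6  -6  -6  -6
The third differences are constant at -6.
Work back: -12 + 6 = -6;  -7 + 6 = -1;  -9 + 1 = -8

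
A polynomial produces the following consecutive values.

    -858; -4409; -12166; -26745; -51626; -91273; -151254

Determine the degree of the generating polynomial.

First differences: -3551, -7757, -14579, -24881, -39647, -59981
Second differences: -4206, -6822, -10302, -14766, -20334
Third differences: -2616, -3480, -4464, -5568
Fourth differences: -864, -984, -1104
Fifth differences: -120, -120
The fifth differences are constant, so the polynomial has degree 5.

5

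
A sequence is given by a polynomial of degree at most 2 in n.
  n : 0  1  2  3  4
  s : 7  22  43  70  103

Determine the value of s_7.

238

First differences: 15  21  27  33
Second differences: 6  6  6
The second differences are constant (6).
33 + 6 = 39;  103 + 39 = 142
39 + 6 = 45;  142 + 45 = 187
45 + 6 = 51;  187 + 51 = 238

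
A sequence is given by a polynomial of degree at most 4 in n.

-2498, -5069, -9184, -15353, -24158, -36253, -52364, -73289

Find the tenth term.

D1: -2571, -4115, -6169, -8805, -12095, -16111, -20925
D2: -1544, -2054, -2636, -3290, -4016, -4814
D3: -510, -582, -654, -726, -798
D4: -72, -72, -72, -72
The fourth differences are constant (-72).
-798 − 72 = -870;  -4814 − 870 = -5684;  -20925 − 5684 = -26609;  -73289 − 26609 = -99898
-870 − 72 = -942;  -5684 − 942 = -6626;  -26609 − 6626 = -33235;  -99898 − 33235 = -133133

-133133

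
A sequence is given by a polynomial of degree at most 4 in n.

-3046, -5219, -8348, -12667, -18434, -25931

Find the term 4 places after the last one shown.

Δ: -2173, -3129, -4319, -5767, -7497
Δ²: -956, -1190, -1448, -1730
Δ³: -234, -258, -282
Δ⁴: -24, -24
The fourth differences are constant (-24).
-282 − 24 = -306;  -1730 − 306 = -2036;  -7497 − 2036 = -9533;  -25931 − 9533 = -35464
-306 − 24 = -330;  -2036 − 330 = -2366;  -9533 − 2366 = -11899;  -35464 − 11899 = -47363
-330 − 24 = -354;  -2366 − 354 = -2720;  -11899 − 2720 = -14619;  -47363 − 14619 = -61982
-354 − 24 = -378;  -2720 − 378 = -3098;  -14619 − 3098 = -17717;  -61982 − 17717 = -79699

-79699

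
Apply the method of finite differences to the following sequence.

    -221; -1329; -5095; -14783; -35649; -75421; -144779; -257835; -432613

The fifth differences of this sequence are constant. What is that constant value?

D1: -1108, -3766, -9688, -20866, -39772, -69358, -113056, -174778
D2: -2658, -5922, -11178, -18906, -29586, -43698, -61722
D3: -3264, -5256, -7728, -10680, -14112, -18024
D4: -1992, -2472, -2952, -3432, -3912
D5: -480, -480, -480, -480

-480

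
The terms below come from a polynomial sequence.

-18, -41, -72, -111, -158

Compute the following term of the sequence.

-213

First differences: -23, -31, -39, -47
Second differences: -8, -8, -8
The second differences are constant (-8).
-47 − 8 = -55;  -158 − 55 = -213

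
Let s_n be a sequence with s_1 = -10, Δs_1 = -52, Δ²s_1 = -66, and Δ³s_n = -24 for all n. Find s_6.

-1170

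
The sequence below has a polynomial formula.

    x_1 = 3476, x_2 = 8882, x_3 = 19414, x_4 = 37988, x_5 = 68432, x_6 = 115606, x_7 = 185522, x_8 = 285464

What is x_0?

1072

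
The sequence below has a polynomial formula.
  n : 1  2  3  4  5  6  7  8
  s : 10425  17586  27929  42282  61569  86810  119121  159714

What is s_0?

5714

D1: 7161  10343  14353  19287  25241  32311  40593
D2: 3182  4010  4934  5954  7070  8282
D3: 828  924  1020  1116  1212
D4: 96  96  96  96
The fourth differences are constant at 96.
Work back: 828 − 96 = 732;  3182 − 732 = 2450;  7161 − 2450 = 4711;  10425 − 4711 = 5714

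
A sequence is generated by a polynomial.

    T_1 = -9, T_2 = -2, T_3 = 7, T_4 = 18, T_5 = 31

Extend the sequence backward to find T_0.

Δ: 7  9  11  13
Δ²: 2  2  2
The second differences are constant at 2.
Work back: 7 − 2 = 5;  -9 − 5 = -14

-14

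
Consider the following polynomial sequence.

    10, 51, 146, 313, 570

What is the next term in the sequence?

41, 95, 167, 257
54, 72, 90
18, 18
Constant third difference = 18, so extend:
90 + 18 = 108;  257 + 108 = 365;  570 + 365 = 935

935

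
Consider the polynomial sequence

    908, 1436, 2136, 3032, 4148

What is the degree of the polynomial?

D1: 528, 700, 896, 1116
D2: 172, 196, 220
D3: 24, 24
The third differences are constant, so the polynomial has degree 3.

3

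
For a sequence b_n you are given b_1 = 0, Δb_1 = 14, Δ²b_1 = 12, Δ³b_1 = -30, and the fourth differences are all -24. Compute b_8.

-1540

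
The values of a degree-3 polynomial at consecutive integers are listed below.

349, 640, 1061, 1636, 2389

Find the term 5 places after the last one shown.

Δ: 291, 421, 575, 753
Δ²: 130, 154, 178
Δ³: 24, 24
Third differences constant at 24.
178 + 24 = 202;  753 + 202 = 955;  2389 + 955 = 3344
202 + 24 = 226;  955 + 226 = 1181;  3344 + 1181 = 4525
226 + 24 = 250;  1181 + 250 = 1431;  4525 + 1431 = 5956
250 + 24 = 274;  1431 + 274 = 1705;  5956 + 1705 = 7661
274 + 24 = 298;  1705 + 298 = 2003;  7661 + 2003 = 9664

9664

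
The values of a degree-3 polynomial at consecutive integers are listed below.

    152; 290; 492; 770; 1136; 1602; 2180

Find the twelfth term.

First differences: 138  202  278  366  466  578
Second differences: 64  76  88  100  112
Third differences: 12  12  12  12
Third differences constant at 12.
112 + 12 = 124;  578 + 124 = 702;  2180 + 702 = 2882
124 + 12 = 136;  702 + 136 = 838;  2882 + 838 = 3720
136 + 12 = 148;  838 + 148 = 986;  3720 + 986 = 4706
148 + 12 = 160;  986 + 160 = 1146;  4706 + 1146 = 5852
160 + 12 = 172;  1146 + 172 = 1318;  5852 + 1318 = 7170

7170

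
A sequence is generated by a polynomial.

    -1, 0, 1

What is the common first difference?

D1: 1, 1

1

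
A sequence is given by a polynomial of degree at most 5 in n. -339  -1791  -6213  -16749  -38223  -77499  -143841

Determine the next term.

-249273

-1452  -4422  -10536  -21474  -39276  -66342
-2970  -6114  -10938  -17802  -27066
-3144  -4824  -6864  -9264
-1680  -2040  -2400
-360  -360
Constant fifth difference = -360, so extend:
-2400 − 360 = -2760;  -9264 − 2760 = -12024;  -27066 − 12024 = -39090;  -66342 − 39090 = -105432;  -143841 − 105432 = -249273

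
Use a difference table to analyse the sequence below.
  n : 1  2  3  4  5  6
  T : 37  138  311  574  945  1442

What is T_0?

101  173  263  371  497
72  90  108  126
18  18  18
The third differences are constant at 18.
Work back: 72 − 18 = 54;  101 − 54 = 47;  37 − 47 = -10

-10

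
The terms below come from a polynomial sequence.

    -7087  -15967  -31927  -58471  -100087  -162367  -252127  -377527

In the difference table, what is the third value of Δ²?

Δ: -8880, -15960, -26544, -41616, -62280, -89760, -125400
Δ²: -7080, -10584, -15072, -20664, -27480, -35640
Δ³: -3504, -4488, -5592, -6816, -8160
Δ⁴: -984, -1104, -1224, -1344
Δ⁵: -120, -120, -120

-15072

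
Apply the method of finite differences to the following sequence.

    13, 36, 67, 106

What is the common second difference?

First differences: 23, 31, 39
Second differences: 8, 8

8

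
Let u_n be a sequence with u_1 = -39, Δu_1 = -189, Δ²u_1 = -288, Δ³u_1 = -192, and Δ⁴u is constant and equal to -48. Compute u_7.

Build the table forward from the leading diagonal:
Fourth differences: -48, -48, -48, -48, -48, -48, -48
Third differences: -192, -240, -288, -336, -384, -432, -480
Second differences: -288, -480, -720, -1008, -1344, -1728, -2160
First differences: -189, -477, -957, -1677, -2685, -4029, -5757
u: -39, -228, -705, -1662, -3339, -6024, -10053

-10053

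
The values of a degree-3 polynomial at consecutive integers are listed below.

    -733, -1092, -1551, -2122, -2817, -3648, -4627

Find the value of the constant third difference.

First differences: -359, -459, -571, -695, -831, -979
Second differences: -100, -112, -124, -136, -148
Third differences: -12, -12, -12, -12

-12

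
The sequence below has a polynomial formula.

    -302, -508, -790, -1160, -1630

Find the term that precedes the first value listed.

Δ: -206, -282, -370, -470
Δ²: -76, -88, -100
Δ³: -12, -12
The third differences are constant at -12.
Work back: -76 + 12 = -64;  -206 + 64 = -142;  -302 + 142 = -160

-160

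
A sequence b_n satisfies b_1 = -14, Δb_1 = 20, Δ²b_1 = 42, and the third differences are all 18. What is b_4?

Build the table forward from the leading diagonal:
D3: 18  18  18  18
D2: 42  60  78  96
D1: 20  62  122  200
b: -14  6  68  190

190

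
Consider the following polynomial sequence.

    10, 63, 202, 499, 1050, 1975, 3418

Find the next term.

5547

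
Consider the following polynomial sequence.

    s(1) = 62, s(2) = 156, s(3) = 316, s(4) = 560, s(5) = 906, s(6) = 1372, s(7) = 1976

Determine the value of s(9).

3670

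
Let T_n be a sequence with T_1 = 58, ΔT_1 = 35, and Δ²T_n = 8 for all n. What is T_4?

187

Build the table forward from the leading diagonal:
Second differences: 8  8  8  8
First differences: 35  43  51  59
T: 58  93  136  187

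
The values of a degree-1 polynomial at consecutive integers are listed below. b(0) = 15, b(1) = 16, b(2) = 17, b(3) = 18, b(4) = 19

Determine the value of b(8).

23

D1: 1  1  1  1
First differences constant at 1.
19 + 1 = 20
20 + 1 = 21
21 + 1 = 22
22 + 1 = 23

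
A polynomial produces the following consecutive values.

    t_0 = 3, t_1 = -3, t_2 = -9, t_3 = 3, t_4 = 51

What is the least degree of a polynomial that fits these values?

First differences: -6, -6, 12, 48
Second differences: 0, 18, 36
Third differences: 18, 18
The third differences are constant, so the polynomial has degree 3.

3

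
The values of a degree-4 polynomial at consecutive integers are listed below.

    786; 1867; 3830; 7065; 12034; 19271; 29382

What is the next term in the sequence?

1081 , 1963 , 3235 , 4969 , 7237 , 10111
882 , 1272 , 1734 , 2268 , 2874
390 , 462 , 534 , 606
72 , 72 , 72
Constant fourth difference = 72, so extend:
606 + 72 = 678;  2874 + 678 = 3552;  10111 + 3552 = 13663;  29382 + 13663 = 43045

43045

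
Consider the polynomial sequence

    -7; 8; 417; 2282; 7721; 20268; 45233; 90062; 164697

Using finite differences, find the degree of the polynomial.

15, 409, 1865, 5439, 12547, 24965, 44829, 74635
394, 1456, 3574, 7108, 12418, 19864, 29806
1062, 2118, 3534, 5310, 7446, 9942
1056, 1416, 1776, 2136, 2496
360, 360, 360, 360
The fifth differences are constant, so the polynomial has degree 5.

5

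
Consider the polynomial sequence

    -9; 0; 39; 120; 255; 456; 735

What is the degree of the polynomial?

First differences: 9, 39, 81, 135, 201, 279
Second differences: 30, 42, 54, 66, 78
Third differences: 12, 12, 12, 12
The third differences are constant, so the polynomial has degree 3.

3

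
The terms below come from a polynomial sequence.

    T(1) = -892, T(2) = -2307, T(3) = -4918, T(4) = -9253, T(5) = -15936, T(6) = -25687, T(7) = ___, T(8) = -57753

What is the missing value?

-39322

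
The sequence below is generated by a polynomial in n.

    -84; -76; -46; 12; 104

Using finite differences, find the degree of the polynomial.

Δ: 8, 30, 58, 92
Δ²: 22, 28, 34
Δ³: 6, 6
The third differences are constant, so the polynomial has degree 3.

3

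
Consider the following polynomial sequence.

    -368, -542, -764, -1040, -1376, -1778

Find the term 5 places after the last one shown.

-4988

First differences: -174  -222  -276  -336  -402
Second differences: -48  -54  -60  -66
Third differences: -6  -6  -6
Constant third difference = -6, so extend:
-66 − 6 = -72;  -402 − 72 = -474;  -1778 − 474 = -2252
-72 − 6 = -78;  -474 − 78 = -552;  -2252 − 552 = -2804
-78 − 6 = -84;  -552 − 84 = -636;  -2804 − 636 = -3440
-84 − 6 = -90;  -636 − 90 = -726;  -3440 − 726 = -4166
-90 − 6 = -96;  -726 − 96 = -822;  -4166 − 822 = -4988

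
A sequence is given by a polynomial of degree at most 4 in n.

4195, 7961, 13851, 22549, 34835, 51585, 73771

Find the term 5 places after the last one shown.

306981

First differences: 3766  5890  8698  12286  16750  22186
Second differences: 2124  2808  3588  4464  5436
Third differences: 684  780  876  972
Fourth differences: 96  96  96
The fourth differences are constant (96).
972 + 96 = 1068;  5436 + 1068 = 6504;  22186 + 6504 = 28690;  73771 + 28690 = 102461
1068 + 96 = 1164;  6504 + 1164 = 7668;  28690 + 7668 = 36358;  102461 + 36358 = 138819
1164 + 96 = 1260;  7668 + 1260 = 8928;  36358 + 8928 = 45286;  138819 + 45286 = 184105
1260 + 96 = 1356;  8928 + 1356 = 10284;  45286 + 10284 = 55570;  184105 + 55570 = 239675
1356 + 96 = 1452;  10284 + 1452 = 11736;  55570 + 11736 = 67306;  239675 + 67306 = 306981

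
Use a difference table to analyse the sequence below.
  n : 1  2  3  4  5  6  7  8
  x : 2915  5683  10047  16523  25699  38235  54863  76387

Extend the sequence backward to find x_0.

1299

D1: 2768, 4364, 6476, 9176, 12536, 16628, 21524
D2: 1596, 2112, 2700, 3360, 4092, 4896
D3: 516, 588, 660, 732, 804
D4: 72, 72, 72, 72
The fourth differences are constant at 72.
Work back: 516 − 72 = 444;  1596 − 444 = 1152;  2768 − 1152 = 1616;  2915 − 1616 = 1299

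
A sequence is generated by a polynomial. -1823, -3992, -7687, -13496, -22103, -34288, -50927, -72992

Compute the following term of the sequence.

-101551

Δ: -2169  -3695  -5809  -8607  -12185  -16639  -22065
Δ²: -1526  -2114  -2798  -3578  -4454  -5426
Δ³: -588  -684  -780  -876  -972
Δ⁴: -96  -96  -96  -96
Fourth differences constant at -96.
-972 − 96 = -1068;  -5426 − 1068 = -6494;  -22065 − 6494 = -28559;  -72992 − 28559 = -101551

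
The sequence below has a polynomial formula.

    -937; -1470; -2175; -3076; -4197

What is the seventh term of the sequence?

Δ: -533, -705, -901, -1121
Δ²: -172, -196, -220
Δ³: -24, -24
Constant third difference = -24, so extend:
-220 − 24 = -244;  -1121 − 244 = -1365;  -4197 − 1365 = -5562
-244 − 24 = -268;  -1365 − 268 = -1633;  -5562 − 1633 = -7195

-7195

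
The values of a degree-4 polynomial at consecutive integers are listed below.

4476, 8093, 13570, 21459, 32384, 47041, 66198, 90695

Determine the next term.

121444

Δ: 3617 , 5477 , 7889 , 10925 , 14657 , 19157 , 24497
Δ²: 1860 , 2412 , 3036 , 3732 , 4500 , 5340
Δ³: 552 , 624 , 696 , 768 , 840
Δ⁴: 72 , 72 , 72 , 72
Fourth differences constant at 72.
840 + 72 = 912;  5340 + 912 = 6252;  24497 + 6252 = 30749;  90695 + 30749 = 121444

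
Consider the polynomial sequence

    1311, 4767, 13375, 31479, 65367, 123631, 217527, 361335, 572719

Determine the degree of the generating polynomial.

First differences: 3456, 8608, 18104, 33888, 58264, 93896, 143808, 211384
Second differences: 5152, 9496, 15784, 24376, 35632, 49912, 67576
Third differences: 4344, 6288, 8592, 11256, 14280, 17664
Fourth differences: 1944, 2304, 2664, 3024, 3384
Fifth differences: 360, 360, 360, 360
The fifth differences are constant, so the polynomial has degree 5.

5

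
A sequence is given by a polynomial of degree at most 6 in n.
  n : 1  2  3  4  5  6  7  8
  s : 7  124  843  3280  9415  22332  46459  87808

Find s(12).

614544

D1: 117 , 719 , 2437 , 6135 , 12917 , 24127 , 41349
D2: 602 , 1718 , 3698 , 6782 , 11210 , 17222
D3: 1116 , 1980 , 3084 , 4428 , 6012
D4: 864 , 1104 , 1344 , 1584
D5: 240 , 240 , 240
Fifth differences constant at 240.
1584 + 240 = 1824;  6012 + 1824 = 7836;  17222 + 7836 = 25058;  41349 + 25058 = 66407;  87808 + 66407 = 154215
1824 + 240 = 2064;  7836 + 2064 = 9900;  25058 + 9900 = 34958;  66407 + 34958 = 101365;  154215 + 101365 = 255580
2064 + 240 = 2304;  9900 + 2304 = 12204;  34958 + 12204 = 47162;  101365 + 47162 = 148527;  255580 + 148527 = 404107
2304 + 240 = 2544;  12204 + 2544 = 14748;  47162 + 14748 = 61910;  148527 + 61910 = 210437;  404107 + 210437 = 614544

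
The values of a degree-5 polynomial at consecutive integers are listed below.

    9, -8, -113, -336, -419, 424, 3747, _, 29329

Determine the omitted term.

12112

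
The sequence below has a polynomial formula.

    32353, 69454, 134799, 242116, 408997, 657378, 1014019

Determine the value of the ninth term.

2186121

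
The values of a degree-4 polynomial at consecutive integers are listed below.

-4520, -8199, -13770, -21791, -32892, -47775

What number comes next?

-67214

-3679, -5571, -8021, -11101, -14883
-1892, -2450, -3080, -3782
-558, -630, -702
-72, -72
Constant fourth difference = -72, so extend:
-702 − 72 = -774;  -3782 − 774 = -4556;  -14883 − 4556 = -19439;  -47775 − 19439 = -67214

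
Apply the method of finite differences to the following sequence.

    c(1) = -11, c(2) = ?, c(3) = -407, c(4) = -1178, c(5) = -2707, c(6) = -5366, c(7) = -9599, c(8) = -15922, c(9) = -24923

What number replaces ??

Using the last 7 terms:
-771, -1529, -2659, -4233, -6323, -9001
-758, -1130, -1574, -2090, -2678
-372, -444, -516, -588
-72, -72, -72
Constant fourth difference = -72.
Extend backward: -372 + 72 = -300;  -758 + 300 = -458;  -771 + 458 = -313;  -407 + 313 = -94

-94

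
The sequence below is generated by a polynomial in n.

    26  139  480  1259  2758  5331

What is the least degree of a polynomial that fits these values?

4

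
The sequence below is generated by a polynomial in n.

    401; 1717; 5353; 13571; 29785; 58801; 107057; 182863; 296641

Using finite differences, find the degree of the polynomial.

First differences: 1316, 3636, 8218, 16214, 29016, 48256, 75806, 113778
Second differences: 2320, 4582, 7996, 12802, 19240, 27550, 37972
Third differences: 2262, 3414, 4806, 6438, 8310, 10422
Fourth differences: 1152, 1392, 1632, 1872, 2112
Fifth differences: 240, 240, 240, 240
The fifth differences are constant, so the polynomial has degree 5.

5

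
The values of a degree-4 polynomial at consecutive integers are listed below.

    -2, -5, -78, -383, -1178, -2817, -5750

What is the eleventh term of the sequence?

-3, -73, -305, -795, -1639, -2933
-70, -232, -490, -844, -1294
-162, -258, -354, -450
-96, -96, -96
The fourth differences are constant (-96).
-450 − 96 = -546;  -1294 − 546 = -1840;  -2933 − 1840 = -4773;  -5750 − 4773 = -10523
-546 − 96 = -642;  -1840 − 642 = -2482;  -4773 − 2482 = -7255;  -10523 − 7255 = -17778
-642 − 96 = -738;  -2482 − 738 = -3220;  -7255 − 3220 = -10475;  -17778 − 10475 = -28253
-738 − 96 = -834;  -3220 − 834 = -4054;  -10475 − 4054 = -14529;  -28253 − 14529 = -42782

-42782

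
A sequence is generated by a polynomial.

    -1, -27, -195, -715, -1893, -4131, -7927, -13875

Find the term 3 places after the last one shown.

-52011

D1: -26  -168  -520  -1178  -2238  -3796  -5948
D2: -142  -352  -658  -1060  -1558  -2152
D3: -210  -306  -402  -498  -594
D4: -96  -96  -96  -96
The fourth differences are constant (-96).
-594 − 96 = -690;  -2152 − 690 = -2842;  -5948 − 2842 = -8790;  -13875 − 8790 = -22665
-690 − 96 = -786;  -2842 − 786 = -3628;  -8790 − 3628 = -12418;  -22665 − 12418 = -35083
-786 − 96 = -882;  -3628 − 882 = -4510;  -12418 − 4510 = -16928;  -35083 − 16928 = -52011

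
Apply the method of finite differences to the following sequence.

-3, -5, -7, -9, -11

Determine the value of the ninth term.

Δ: -2, -2, -2, -2
Constant first difference = -2, so extend:
-11 − 2 = -13
-13 − 2 = -15
-15 − 2 = -17
-17 − 2 = -19

-19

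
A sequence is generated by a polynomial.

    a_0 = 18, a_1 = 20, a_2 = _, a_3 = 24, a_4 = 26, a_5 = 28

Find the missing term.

Using the last 3 terms:
First differences: 2, 2
Constant first difference = 2.
Extend backward: 24 − 2 = 22

22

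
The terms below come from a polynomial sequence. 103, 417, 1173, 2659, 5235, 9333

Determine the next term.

Δ: 314  756  1486  2576  4098
Δ²: 442  730  1090  1522
Δ³: 288  360  432
Δ⁴: 72  72
The fourth differences are constant (72).
432 + 72 = 504;  1522 + 504 = 2026;  4098 + 2026 = 6124;  9333 + 6124 = 15457

15457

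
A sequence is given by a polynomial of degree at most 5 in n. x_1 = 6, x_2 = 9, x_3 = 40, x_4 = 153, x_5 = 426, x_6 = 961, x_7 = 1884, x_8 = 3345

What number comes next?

5518

First differences: 3  31  113  273  535  923  1461
Second differences: 28  82  160  262  388  538
Third differences: 54  78  102  126  150
Fourth differences: 24  24  24  24
The fourth differences are constant (24).
150 + 24 = 174;  538 + 174 = 712;  1461 + 712 = 2173;  3345 + 2173 = 5518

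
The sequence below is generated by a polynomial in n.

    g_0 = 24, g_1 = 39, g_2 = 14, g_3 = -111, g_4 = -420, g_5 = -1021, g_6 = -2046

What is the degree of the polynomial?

D1: 15, -25, -125, -309, -601, -1025
D2: -40, -100, -184, -292, -424
D3: -60, -84, -108, -132
D4: -24, -24, -24
The fourth differences are constant, so the polynomial has degree 4.

4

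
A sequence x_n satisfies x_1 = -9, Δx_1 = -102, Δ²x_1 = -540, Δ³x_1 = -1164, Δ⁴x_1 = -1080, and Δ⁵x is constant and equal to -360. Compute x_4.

-3099

Build the table forward from the leading diagonal:
D5: -360  -360  -360  -360
D4: -1080  -1440  -1800  -2160
D3: -1164  -2244  -3684  -5484
D2: -540  -1704  -3948  -7632
D1: -102  -642  -2346  -6294
x: -9  -111  -753  -3099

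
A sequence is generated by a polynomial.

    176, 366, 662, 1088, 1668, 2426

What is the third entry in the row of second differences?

First differences: 190, 296, 426, 580, 758
Second differences: 106, 130, 154, 178
Third differences: 24, 24, 24

154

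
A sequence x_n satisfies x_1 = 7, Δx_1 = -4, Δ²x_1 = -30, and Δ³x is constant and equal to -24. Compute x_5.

Build the table forward from the leading diagonal:
Third differences: -24, -24, -24, -24, -24
Second differences: -30, -54, -78, -102, -126
First differences: -4, -34, -88, -166, -268
x: 7, 3, -31, -119, -285

-285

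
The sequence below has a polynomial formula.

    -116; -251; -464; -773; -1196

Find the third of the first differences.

D1: -135, -213, -309, -423
D2: -78, -96, -114
D3: -18, -18

-309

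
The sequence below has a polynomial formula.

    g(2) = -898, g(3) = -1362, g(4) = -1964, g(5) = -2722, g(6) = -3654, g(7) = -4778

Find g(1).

-554

First differences: -464  -602  -758  -932  -1124
Second differences: -138  -156  -174  -192
Third differences: -18  -18  -18
The third differences are constant at -18.
Work back: -138 + 18 = -120;  -464 + 120 = -344;  -898 + 344 = -554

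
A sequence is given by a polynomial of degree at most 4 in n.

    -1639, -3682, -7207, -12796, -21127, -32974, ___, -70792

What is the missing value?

Using the first 6 terms:
Δ: -2043, -3525, -5589, -8331, -11847
Δ²: -1482, -2064, -2742, -3516
Δ³: -582, -678, -774
Δ⁴: -96, -96
Constant fourth difference = -96.
Extend forward: -774 − 96 = -870;  -3516 − 870 = -4386;  -11847 − 4386 = -16233;  -32974 − 16233 = -49207

-49207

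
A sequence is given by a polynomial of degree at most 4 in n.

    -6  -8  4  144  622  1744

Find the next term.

3912

D1: -2  12  140  478  1122
D2: 14  128  338  644
D3: 114  210  306
D4: 96  96
Constant fourth difference = 96, so extend:
306 + 96 = 402;  644 + 402 = 1046;  1122 + 1046 = 2168;  1744 + 2168 = 3912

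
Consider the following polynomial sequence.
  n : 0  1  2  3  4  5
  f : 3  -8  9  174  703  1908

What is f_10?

35713

First differences: -11 , 17 , 165 , 529 , 1205
Second differences: 28 , 148 , 364 , 676
Third differences: 120 , 216 , 312
Fourth differences: 96 , 96
Constant fourth difference = 96, so extend:
312 + 96 = 408;  676 + 408 = 1084;  1205 + 1084 = 2289;  1908 + 2289 = 4197
408 + 96 = 504;  1084 + 504 = 1588;  2289 + 1588 = 3877;  4197 + 3877 = 8074
504 + 96 = 600;  1588 + 600 = 2188;  3877 + 2188 = 6065;  8074 + 6065 = 14139
600 + 96 = 696;  2188 + 696 = 2884;  6065 + 2884 = 8949;  14139 + 8949 = 23088
696 + 96 = 792;  2884 + 792 = 3676;  8949 + 3676 = 12625;  23088 + 12625 = 35713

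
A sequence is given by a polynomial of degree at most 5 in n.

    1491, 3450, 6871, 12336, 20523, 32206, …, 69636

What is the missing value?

48255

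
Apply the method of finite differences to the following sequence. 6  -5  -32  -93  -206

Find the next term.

First differences: -11, -27, -61, -113
Second differences: -16, -34, -52
Third differences: -18, -18
Constant third difference = -18, so extend:
-52 − 18 = -70;  -113 − 70 = -183;  -206 − 183 = -389

-389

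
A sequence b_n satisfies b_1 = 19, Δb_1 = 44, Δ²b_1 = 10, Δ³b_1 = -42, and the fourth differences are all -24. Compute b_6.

Build the table forward from the leading diagonal:
D4: -24  -24  -24  -24  -24  -24
D3: -42  -66  -90  -114  -138  -162
D2: 10  -32  -98  -188  -302  -440
D1: 44  54  22  -76  -264  -566
b: 19  63  117  139  63  -201

-201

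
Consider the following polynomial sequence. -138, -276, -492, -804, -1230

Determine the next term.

-1788

Δ: -138, -216, -312, -426
Δ²: -78, -96, -114
Δ³: -18, -18
Third differences constant at -18.
-114 − 18 = -132;  -426 − 132 = -558;  -1230 − 558 = -1788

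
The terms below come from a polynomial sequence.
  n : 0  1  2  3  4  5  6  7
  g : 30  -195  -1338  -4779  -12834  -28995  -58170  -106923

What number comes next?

-225, -1143, -3441, -8055, -16161, -29175, -48753
-918, -2298, -4614, -8106, -13014, -19578
-1380, -2316, -3492, -4908, -6564
-936, -1176, -1416, -1656
-240, -240, -240
Constant fifth difference = -240, so extend:
-1656 − 240 = -1896;  -6564 − 1896 = -8460;  -19578 − 8460 = -28038;  -48753 − 28038 = -76791;  -106923 − 76791 = -183714

-183714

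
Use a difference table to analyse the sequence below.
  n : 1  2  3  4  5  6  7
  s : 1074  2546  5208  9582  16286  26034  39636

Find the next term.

D1: 1472, 2662, 4374, 6704, 9748, 13602
D2: 1190, 1712, 2330, 3044, 3854
D3: 522, 618, 714, 810
D4: 96, 96, 96
Fourth differences constant at 96.
810 + 96 = 906;  3854 + 906 = 4760;  13602 + 4760 = 18362;  39636 + 18362 = 57998

57998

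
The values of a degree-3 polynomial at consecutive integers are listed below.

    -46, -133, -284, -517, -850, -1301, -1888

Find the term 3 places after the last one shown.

-4645

Δ: -87  -151  -233  -333  -451  -587
Δ²: -64  -82  -100  -118  -136
Δ³: -18  -18  -18  -18
The third differences are constant (-18).
-136 − 18 = -154;  -587 − 154 = -741;  -1888 − 741 = -2629
-154 − 18 = -172;  -741 − 172 = -913;  -2629 − 913 = -3542
-172 − 18 = -190;  -913 − 190 = -1103;  -3542 − 1103 = -4645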